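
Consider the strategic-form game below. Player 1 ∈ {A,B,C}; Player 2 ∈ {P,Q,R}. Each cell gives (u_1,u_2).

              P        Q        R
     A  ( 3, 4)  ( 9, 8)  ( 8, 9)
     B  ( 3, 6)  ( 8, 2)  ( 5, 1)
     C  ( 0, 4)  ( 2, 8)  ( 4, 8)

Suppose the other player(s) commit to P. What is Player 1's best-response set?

u_1(A vs P) = 3
u_1(B vs P) = 3
u_1(C vs P) = 0
max payoff 3 at {A,B}

BR_1 = {A,B}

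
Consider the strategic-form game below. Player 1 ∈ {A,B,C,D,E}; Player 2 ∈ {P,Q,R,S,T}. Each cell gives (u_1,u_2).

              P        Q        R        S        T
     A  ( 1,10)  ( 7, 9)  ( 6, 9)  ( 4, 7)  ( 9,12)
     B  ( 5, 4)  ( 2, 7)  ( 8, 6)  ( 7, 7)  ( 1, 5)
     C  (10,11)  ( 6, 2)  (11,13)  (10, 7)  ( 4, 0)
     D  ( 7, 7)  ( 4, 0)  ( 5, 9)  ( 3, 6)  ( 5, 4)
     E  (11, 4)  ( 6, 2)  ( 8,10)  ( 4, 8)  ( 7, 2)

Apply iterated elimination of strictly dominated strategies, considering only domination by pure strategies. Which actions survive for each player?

IESDS → P1:{A,C,E} P2:{P,R,T}

P1 drop B (C beats it: P:10>5 Q:6>2 R:11>8 S:10>7 T:4>1)
P1 drop D (E beats it: P:11>7 Q:6>4 R:8>5 S:4>3 T:7>5)
P2 drop Q (P beats it: A:10>9 C:11>2 E:4>2)
P2 drop S (R beats it: A:9>7 C:13>7 E:10>8)
P1→{A,C,E} P2→{P,R,T}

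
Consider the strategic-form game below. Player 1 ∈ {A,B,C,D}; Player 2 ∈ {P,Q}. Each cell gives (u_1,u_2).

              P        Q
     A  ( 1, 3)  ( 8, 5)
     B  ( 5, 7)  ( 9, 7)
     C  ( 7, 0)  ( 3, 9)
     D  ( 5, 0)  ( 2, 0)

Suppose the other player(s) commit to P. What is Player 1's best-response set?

argmax u_1 = {C}

u_1(A vs P) = 1
u_1(B vs P) = 5
u_1(C vs P) = 7
u_1(D vs P) = 5
max payoff 7 at {C}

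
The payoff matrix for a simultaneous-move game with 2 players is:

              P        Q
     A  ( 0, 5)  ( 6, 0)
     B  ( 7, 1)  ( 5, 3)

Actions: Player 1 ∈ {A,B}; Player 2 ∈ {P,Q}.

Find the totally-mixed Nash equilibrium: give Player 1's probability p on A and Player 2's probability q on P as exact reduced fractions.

P1 mixes 2/7 on A; P2 mixes 1/8 on P

P1 indiff ⇒ q·0+(1-q)·6 = q·7+(1-q)·5 ⇒ q(-7) = (1-q)(-1) ⇒ q = 1/8
P2 indiff ⇒ p·5+(1-p)·1 = p·0+(1-p)·3 ⇒ p(5) = (1-p)(2) ⇒ p = 2/7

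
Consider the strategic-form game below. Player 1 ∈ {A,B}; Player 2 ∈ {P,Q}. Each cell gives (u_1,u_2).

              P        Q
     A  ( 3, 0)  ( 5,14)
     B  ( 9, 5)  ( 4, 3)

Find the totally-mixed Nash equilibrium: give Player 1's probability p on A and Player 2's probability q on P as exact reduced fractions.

P1 mixes 1/8 on A; P2 mixes 1/7 on P

P1 indiff ⇒ q·3+(1-q)·5 = q·9+(1-q)·4 ⇒ q(-6) = (1-q)(-1) ⇒ q = 1/7
P2 indiff ⇒ p·0+(1-p)·5 = p·14+(1-p)·3 ⇒ p(-14) = (1-p)(-2) ⇒ p = 1/8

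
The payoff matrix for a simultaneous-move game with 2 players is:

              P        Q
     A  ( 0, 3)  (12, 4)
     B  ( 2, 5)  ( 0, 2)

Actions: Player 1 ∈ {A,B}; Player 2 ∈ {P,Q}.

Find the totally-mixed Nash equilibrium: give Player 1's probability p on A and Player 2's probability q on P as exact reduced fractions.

p=3/4, q=6/7

P1 indiff ⇒ q·0+(1-q)·12 = q·2+(1-q)·0 ⇒ q(-2) = (1-q)(-12) ⇒ q = 6/7
P2 indiff ⇒ p·3+(1-p)·5 = p·4+(1-p)·2 ⇒ p(-1) = (1-p)(-3) ⇒ p = 3/4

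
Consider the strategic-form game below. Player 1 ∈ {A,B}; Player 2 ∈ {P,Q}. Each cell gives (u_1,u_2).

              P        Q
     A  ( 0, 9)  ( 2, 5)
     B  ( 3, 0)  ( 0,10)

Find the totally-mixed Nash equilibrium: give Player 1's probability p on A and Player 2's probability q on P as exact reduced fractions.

P1 indiff ⇒ q·0+(1-q)·2 = q·3+(1-q)·0 ⇒ q(-3) = (1-q)(-2) ⇒ q = 2/5
P2 indiff ⇒ p·9+(1-p)·0 = p·5+(1-p)·10 ⇒ p(4) = (1-p)(10) ⇒ p = 5/7

p=5/7, q=2/5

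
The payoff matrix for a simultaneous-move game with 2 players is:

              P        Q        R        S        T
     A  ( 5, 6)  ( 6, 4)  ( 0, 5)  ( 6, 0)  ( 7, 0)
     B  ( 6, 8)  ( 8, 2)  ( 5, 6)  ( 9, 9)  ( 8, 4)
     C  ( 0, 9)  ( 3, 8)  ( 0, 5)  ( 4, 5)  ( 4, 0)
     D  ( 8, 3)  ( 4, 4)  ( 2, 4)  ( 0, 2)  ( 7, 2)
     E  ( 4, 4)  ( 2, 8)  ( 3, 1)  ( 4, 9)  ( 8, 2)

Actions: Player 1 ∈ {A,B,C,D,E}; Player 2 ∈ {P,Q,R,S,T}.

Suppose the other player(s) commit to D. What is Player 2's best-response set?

BR_2 = {Q,R}

u_2(P vs D) = 3
u_2(Q vs D) = 4
u_2(R vs D) = 4
u_2(S vs D) = 2
u_2(T vs D) = 2
max payoff 4 at {Q,R}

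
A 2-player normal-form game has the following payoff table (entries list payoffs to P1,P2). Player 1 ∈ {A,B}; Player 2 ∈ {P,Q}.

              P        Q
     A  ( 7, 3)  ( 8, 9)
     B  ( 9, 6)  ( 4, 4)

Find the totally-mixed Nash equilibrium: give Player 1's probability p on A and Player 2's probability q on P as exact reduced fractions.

(p,q) = (1/4, 2/3)

P1 indiff ⇒ q·7+(1-q)·8 = q·9+(1-q)·4 ⇒ q(-2) = (1-q)(-4) ⇒ q = 2/3
P2 indiff ⇒ p·3+(1-p)·6 = p·9+(1-p)·4 ⇒ p(-6) = (1-p)(-2) ⇒ p = 1/4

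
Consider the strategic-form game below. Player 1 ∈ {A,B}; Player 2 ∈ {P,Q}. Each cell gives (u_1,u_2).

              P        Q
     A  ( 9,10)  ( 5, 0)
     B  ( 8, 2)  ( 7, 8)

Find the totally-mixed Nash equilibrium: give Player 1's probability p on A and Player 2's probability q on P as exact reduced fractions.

P1 indiff ⇒ q·9+(1-q)·5 = q·8+(1-q)·7 ⇒ q(1) = (1-q)(2) ⇒ q = 2/3
P2 indiff ⇒ p·10+(1-p)·2 = p·0+(1-p)·8 ⇒ p(10) = (1-p)(6) ⇒ p = 3/8

P1 mixes 3/8 on A; P2 mixes 2/3 on P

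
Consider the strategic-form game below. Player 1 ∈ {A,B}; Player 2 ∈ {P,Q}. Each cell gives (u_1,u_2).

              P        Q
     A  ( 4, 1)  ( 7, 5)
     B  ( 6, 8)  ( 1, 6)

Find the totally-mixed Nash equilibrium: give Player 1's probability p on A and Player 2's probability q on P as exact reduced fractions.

P1 mixes 1/3 on A; P2 mixes 3/4 on P

P1 indiff ⇒ q·4+(1-q)·7 = q·6+(1-q)·1 ⇒ q(-2) = (1-q)(-6) ⇒ q = 3/4
P2 indiff ⇒ p·1+(1-p)·8 = p·5+(1-p)·6 ⇒ p(-4) = (1-p)(-2) ⇒ p = 1/3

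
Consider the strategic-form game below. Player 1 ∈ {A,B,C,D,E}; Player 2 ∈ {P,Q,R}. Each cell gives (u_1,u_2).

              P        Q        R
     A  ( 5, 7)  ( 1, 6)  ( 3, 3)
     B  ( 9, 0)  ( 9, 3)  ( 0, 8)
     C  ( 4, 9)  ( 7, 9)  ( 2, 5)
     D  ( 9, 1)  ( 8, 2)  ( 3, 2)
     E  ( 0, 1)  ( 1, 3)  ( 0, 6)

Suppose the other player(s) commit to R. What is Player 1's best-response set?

argmax u_1 = {A,D}

u_1(A vs R) = 3
u_1(B vs R) = 0
u_1(C vs R) = 2
u_1(D vs R) = 3
u_1(E vs R) = 0
max payoff 3 at {A,D}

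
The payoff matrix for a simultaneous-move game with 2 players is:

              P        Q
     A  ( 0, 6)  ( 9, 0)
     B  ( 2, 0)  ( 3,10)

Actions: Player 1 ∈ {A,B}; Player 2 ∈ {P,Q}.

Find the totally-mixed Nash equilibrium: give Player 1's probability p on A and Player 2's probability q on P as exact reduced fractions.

P1 indiff ⇒ q·0+(1-q)·9 = q·2+(1-q)·3 ⇒ q(-2) = (1-q)(-6) ⇒ q = 3/4
P2 indiff ⇒ p·6+(1-p)·0 = p·0+(1-p)·10 ⇒ p(6) = (1-p)(10) ⇒ p = 5/8

P1 mixes 5/8 on A; P2 mixes 3/4 on P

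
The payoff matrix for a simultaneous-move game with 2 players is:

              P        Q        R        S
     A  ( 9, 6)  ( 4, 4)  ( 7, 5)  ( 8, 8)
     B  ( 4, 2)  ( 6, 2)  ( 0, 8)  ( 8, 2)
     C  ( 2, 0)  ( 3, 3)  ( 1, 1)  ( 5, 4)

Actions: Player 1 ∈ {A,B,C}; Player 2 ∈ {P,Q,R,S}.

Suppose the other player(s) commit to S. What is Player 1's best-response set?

u_1(A vs S) = 8
u_1(B vs S) = 8
u_1(C vs S) = 5
max payoff 8 at {A,B}

P1 best: {A,B}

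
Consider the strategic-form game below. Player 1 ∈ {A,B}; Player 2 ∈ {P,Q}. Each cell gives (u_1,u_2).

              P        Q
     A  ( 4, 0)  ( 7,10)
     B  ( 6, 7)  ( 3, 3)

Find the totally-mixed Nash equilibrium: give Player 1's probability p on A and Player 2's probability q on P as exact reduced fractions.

P1 indiff ⇒ q·4+(1-q)·7 = q·6+(1-q)·3 ⇒ q(-2) = (1-q)(-4) ⇒ q = 2/3
P2 indiff ⇒ p·0+(1-p)·7 = p·10+(1-p)·3 ⇒ p(-10) = (1-p)(-4) ⇒ p = 2/7

p=2/7, q=2/3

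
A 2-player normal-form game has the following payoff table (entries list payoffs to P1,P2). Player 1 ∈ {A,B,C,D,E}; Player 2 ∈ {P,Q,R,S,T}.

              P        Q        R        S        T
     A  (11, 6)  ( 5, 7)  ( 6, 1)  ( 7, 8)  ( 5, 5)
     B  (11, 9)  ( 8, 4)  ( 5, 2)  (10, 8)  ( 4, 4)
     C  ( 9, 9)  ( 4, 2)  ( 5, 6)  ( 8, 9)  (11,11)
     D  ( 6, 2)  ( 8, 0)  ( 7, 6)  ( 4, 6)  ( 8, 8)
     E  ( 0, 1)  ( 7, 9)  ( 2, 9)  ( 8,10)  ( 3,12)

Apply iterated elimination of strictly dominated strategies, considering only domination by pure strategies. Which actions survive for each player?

IESDS → P1:{A,B,C} P2:{P,S,T}

P1 drop E (B beats it: P:11>0 Q:8>7 R:5>2 S:10>8 T:4>3)
P2 drop Q (S beats it: A:8>7 B:8>4 C:9>2 D:6>0)
P2 drop R (T beats it: A:5>1 B:4>2 C:11>6 D:8>6)
P1 drop D (C beats it: P:9>6 S:8>4 T:11>8)
P1→{A,B,C} P2→{P,S,T}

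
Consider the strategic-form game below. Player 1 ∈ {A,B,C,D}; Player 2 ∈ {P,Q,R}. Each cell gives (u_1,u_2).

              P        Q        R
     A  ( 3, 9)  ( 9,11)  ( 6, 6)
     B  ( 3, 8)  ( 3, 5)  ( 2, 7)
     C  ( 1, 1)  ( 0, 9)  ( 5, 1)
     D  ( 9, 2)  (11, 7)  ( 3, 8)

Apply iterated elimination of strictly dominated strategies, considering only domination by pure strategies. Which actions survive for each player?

P1 drop B (D beats it: P:9>3 Q:11>3 R:3>2)
P1 drop C (A beats it: P:3>1 Q:9>0 R:6>5)
P2 drop P (Q beats it: A:11>9 D:7>2)
P1→{A,D} P2→{Q,R}

Survivors P1:{A,D} P2:{Q,R}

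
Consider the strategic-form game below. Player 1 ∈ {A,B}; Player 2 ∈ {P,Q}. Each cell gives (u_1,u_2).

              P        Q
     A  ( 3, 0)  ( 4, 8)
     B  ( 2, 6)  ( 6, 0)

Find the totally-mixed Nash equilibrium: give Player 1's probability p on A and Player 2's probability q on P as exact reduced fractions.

p=3/7, q=2/3

P1 indiff ⇒ q·3+(1-q)·4 = q·2+(1-q)·6 ⇒ q(1) = (1-q)(2) ⇒ q = 2/3
P2 indiff ⇒ p·0+(1-p)·6 = p·8+(1-p)·0 ⇒ p(-8) = (1-p)(-6) ⇒ p = 3/7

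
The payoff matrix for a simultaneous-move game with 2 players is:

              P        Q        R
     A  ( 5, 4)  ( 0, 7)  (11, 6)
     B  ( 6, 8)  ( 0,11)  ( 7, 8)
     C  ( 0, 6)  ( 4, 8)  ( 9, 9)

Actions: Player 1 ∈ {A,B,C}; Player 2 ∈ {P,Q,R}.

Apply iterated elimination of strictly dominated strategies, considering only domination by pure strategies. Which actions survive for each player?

P2 drop P (Q beats it: A:7>4 B:11>8 C:8>6)
P1 drop B (C beats it: Q:4>0 R:9>7)
P1→{A,C} P2→{Q,R}

Remaining: P1:{A,C} P2:{Q,R}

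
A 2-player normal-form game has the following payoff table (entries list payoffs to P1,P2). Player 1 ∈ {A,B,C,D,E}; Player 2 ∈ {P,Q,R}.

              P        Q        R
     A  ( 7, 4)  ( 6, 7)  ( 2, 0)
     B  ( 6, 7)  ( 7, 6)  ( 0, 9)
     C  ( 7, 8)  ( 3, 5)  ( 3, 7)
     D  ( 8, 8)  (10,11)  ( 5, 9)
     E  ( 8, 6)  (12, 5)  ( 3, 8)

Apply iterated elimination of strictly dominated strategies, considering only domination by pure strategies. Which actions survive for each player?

P1 drop A (D beats it: P:8>7 Q:10>6 R:5>2)
P1 drop B (D beats it: P:8>6 Q:10>7 R:5>0)
P1 drop C (D beats it: P:8>7 Q:10>3 R:5>3)
P2 drop P (R beats it: D:9>8 E:8>6)
P1→{D,E} P2→{Q,R}

Remaining: P1:{D,E} P2:{Q,R}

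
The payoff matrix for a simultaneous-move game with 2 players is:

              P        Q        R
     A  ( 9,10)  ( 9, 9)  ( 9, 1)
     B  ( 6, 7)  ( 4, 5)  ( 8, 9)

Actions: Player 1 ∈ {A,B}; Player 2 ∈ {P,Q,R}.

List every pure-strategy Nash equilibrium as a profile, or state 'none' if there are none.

(A,P): NE
(A,Q): not NE [P2→P gives 10>9]
(A,R): not NE [P2→P gives 10>1]
(B,P): not NE [P1→A gives 9>6; P2→R gives 9>7]
(B,Q): not NE [P1→A gives 9>4; P2→R gives 9>5]
(B,R): not NE [P1→A gives 9>8]

NE set: (A,P)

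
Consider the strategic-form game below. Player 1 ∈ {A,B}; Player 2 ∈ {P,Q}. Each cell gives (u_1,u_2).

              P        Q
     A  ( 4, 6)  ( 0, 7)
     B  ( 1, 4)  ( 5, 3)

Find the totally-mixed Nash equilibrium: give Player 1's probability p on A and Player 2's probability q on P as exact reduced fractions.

P1 indiff ⇒ q·4+(1-q)·0 = q·1+(1-q)·5 ⇒ q(3) = (1-q)(5) ⇒ q = 5/8
P2 indiff ⇒ p·6+(1-p)·4 = p·7+(1-p)·3 ⇒ p(-1) = (1-p)(-1) ⇒ p = 1/2

p=1/2, q=5/8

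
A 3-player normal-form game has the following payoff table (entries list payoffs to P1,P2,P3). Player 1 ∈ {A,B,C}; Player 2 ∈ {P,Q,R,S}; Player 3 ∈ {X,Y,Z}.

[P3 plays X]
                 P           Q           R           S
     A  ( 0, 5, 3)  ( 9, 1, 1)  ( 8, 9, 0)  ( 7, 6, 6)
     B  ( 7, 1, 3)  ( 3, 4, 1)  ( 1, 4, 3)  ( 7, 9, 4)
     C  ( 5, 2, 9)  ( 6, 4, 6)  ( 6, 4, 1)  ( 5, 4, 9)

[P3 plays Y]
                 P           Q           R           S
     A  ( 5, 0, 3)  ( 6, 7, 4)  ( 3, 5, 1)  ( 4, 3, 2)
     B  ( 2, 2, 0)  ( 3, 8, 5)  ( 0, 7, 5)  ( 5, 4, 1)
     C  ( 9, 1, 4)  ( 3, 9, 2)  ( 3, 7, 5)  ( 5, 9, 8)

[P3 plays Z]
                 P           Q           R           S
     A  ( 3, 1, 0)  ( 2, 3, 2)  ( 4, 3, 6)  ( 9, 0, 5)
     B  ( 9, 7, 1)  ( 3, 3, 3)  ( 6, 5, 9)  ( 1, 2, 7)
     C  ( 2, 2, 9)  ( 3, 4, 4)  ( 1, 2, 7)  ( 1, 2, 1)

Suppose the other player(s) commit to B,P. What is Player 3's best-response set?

BR_3 = {X}

u_3(X vs B,P) = 3
u_3(Y vs B,P) = 0
u_3(Z vs B,P) = 1
max payoff 3 at {X}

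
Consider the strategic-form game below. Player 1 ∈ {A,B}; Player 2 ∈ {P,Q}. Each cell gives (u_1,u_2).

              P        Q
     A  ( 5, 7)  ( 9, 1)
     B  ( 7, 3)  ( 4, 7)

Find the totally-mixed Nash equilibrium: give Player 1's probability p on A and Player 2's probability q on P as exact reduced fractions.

P1 mixes 2/5 on A; P2 mixes 5/7 on P

P1 indiff ⇒ q·5+(1-q)·9 = q·7+(1-q)·4 ⇒ q(-2) = (1-q)(-5) ⇒ q = 5/7
P2 indiff ⇒ p·7+(1-p)·3 = p·1+(1-p)·7 ⇒ p(6) = (1-p)(4) ⇒ p = 2/5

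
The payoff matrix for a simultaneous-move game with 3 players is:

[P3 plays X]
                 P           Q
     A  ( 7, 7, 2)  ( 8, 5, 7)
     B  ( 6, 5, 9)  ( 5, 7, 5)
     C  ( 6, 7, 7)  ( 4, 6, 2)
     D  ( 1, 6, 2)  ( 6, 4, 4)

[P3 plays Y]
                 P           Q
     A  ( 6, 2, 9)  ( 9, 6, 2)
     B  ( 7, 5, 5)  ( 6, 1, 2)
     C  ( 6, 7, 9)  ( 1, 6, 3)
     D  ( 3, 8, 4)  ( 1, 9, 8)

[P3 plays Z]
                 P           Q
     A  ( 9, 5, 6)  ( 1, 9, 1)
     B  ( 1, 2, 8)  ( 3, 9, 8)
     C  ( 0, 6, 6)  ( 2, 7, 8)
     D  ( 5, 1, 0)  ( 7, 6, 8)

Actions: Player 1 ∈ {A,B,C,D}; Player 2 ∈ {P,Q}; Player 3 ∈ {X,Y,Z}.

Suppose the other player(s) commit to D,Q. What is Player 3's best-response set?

u_3(X vs D,Q) = 4
u_3(Y vs D,Q) = 8
u_3(Z vs D,Q) = 8
max payoff 8 at {Y,Z}

P3 best: {Y,Z}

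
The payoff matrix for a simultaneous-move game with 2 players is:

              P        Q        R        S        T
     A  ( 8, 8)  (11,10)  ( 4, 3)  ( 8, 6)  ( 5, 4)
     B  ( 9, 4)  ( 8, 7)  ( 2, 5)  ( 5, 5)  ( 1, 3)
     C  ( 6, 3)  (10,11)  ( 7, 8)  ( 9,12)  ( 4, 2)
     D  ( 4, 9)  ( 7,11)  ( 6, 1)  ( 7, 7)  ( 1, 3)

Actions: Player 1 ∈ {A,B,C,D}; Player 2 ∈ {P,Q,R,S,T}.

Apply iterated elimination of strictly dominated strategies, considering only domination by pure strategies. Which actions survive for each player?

IESDS → P1:{A,C} P2:{Q,S}

P1 drop D (C beats it: P:6>4 Q:10>7 R:7>6 S:9>7 T:4>1)
P2 drop P (Q beats it: A:10>8 B:7>4 C:11>3)
P1 drop B (A beats it: Q:11>8 R:4>2 S:8>5 T:5>1)
P2 drop R (Q beats it: A:10>3 C:11>8)
P2 drop T (Q beats it: A:10>4 C:11>2)
P1→{A,C} P2→{Q,S}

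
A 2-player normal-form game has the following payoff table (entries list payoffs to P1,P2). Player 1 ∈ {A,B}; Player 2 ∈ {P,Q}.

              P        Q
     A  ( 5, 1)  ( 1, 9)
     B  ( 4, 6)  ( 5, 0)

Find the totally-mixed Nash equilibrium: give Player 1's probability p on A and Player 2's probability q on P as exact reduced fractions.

p=3/7, q=4/5

P1 indiff ⇒ q·5+(1-q)·1 = q·4+(1-q)·5 ⇒ q(1) = (1-q)(4) ⇒ q = 4/5
P2 indiff ⇒ p·1+(1-p)·6 = p·9+(1-p)·0 ⇒ p(-8) = (1-p)(-6) ⇒ p = 3/7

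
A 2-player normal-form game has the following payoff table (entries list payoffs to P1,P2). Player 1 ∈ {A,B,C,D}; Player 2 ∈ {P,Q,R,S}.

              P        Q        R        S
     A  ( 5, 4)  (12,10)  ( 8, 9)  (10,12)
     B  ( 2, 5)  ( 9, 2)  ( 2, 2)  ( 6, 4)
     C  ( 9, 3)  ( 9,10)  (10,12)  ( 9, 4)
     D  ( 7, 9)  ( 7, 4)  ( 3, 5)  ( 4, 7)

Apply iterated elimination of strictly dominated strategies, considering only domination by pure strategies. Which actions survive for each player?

Survivors P1:{A,C} P2:{Q,R,S}

P1 drop B (A beats it: P:5>2 Q:12>9 R:8>2 S:10>6)
P1 drop D (C beats it: P:9>7 Q:9>7 R:10>3 S:9>4)
P2 drop P (Q beats it: A:10>4 C:10>3)
P1→{A,C} P2→{Q,R,S}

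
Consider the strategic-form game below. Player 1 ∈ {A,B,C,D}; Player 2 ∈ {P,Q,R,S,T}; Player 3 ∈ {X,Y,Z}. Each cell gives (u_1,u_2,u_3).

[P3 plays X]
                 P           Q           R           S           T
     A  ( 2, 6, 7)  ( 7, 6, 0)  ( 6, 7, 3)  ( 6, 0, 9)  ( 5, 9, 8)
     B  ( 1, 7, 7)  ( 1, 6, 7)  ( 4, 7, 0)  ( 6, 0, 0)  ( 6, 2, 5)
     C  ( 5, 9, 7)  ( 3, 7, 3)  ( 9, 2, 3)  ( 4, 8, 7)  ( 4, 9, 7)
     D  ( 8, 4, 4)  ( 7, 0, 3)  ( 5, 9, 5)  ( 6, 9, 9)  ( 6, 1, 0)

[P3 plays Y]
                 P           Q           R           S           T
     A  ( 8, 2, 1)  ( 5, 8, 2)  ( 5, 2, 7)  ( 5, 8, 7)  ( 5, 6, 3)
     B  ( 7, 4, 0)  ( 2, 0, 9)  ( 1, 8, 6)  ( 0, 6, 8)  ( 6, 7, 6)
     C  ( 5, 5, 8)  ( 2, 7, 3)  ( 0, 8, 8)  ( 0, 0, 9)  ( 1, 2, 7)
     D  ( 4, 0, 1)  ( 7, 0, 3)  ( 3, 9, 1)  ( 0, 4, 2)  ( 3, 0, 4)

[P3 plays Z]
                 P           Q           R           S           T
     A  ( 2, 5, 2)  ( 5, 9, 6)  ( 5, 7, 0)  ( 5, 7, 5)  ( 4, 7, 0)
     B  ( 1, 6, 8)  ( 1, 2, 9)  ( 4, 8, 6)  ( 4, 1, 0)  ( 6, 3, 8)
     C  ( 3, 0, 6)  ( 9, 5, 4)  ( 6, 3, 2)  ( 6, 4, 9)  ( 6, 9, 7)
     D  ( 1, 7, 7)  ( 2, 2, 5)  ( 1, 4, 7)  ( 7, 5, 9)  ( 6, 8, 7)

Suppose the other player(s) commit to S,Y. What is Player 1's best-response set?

BR_1 = {A}

u_1(A vs S,Y) = 5
u_1(B vs S,Y) = 0
u_1(C vs S,Y) = 0
u_1(D vs S,Y) = 0
max payoff 5 at {A}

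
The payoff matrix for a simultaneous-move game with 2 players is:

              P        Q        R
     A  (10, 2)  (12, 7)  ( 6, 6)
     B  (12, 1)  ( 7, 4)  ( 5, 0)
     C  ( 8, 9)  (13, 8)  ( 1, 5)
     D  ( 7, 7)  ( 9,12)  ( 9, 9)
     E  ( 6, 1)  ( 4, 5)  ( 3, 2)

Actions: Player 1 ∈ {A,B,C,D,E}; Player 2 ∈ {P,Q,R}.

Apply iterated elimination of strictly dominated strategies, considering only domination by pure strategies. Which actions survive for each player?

Remaining: P1:{A,B,C} P2:{P,Q}

P1 drop E (A beats it: P:10>6 Q:12>4 R:6>3)
P2 drop R (Q beats it: A:7>6 B:4>0 C:8>5 D:12>9)
P1 drop D (A beats it: P:10>7 Q:12>9)
P1→{A,B,C} P2→{P,Q}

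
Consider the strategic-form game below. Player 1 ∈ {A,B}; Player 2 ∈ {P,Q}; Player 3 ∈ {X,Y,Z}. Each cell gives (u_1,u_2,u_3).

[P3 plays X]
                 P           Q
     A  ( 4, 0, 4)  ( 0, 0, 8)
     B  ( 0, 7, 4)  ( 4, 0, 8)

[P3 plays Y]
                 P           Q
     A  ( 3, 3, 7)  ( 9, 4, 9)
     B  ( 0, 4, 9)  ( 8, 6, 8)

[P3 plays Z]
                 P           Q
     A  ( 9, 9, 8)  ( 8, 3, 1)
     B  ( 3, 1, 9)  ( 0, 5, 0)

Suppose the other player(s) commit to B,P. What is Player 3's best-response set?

P3 best: {Y,Z}

u_3(X vs B,P) = 4
u_3(Y vs B,P) = 9
u_3(Z vs B,P) = 9
max payoff 9 at {Y,Z}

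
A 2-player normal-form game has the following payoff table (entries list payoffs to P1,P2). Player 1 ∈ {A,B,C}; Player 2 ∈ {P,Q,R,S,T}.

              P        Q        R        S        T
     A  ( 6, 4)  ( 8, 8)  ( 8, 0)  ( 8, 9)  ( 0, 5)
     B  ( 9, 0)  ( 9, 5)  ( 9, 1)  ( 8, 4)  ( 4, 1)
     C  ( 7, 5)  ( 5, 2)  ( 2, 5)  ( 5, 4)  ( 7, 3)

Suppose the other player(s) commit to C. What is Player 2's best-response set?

u_2(P vs C) = 5
u_2(Q vs C) = 2
u_2(R vs C) = 5
u_2(S vs C) = 4
u_2(T vs C) = 3
max payoff 5 at {P,R}

argmax u_2 = {P,R}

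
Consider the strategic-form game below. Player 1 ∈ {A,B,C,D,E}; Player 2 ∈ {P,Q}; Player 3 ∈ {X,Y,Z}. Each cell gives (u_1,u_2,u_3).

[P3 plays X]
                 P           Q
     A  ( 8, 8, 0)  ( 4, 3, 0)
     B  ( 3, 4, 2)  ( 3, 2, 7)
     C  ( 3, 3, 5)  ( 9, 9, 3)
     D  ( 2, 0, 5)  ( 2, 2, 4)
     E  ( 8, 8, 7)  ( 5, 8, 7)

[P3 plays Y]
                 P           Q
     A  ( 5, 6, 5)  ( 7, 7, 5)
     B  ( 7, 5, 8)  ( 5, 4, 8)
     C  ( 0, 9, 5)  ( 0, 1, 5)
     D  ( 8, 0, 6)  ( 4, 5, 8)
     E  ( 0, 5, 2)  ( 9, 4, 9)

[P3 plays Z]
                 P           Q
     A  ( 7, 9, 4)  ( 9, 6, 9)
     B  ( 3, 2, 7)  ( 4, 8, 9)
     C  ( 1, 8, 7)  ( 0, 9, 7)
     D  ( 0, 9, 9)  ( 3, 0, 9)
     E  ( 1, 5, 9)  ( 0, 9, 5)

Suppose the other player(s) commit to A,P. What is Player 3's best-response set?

P3 best: {Y}

u_3(X vs A,P) = 0
u_3(Y vs A,P) = 5
u_3(Z vs A,P) = 4
max payoff 5 at {Y}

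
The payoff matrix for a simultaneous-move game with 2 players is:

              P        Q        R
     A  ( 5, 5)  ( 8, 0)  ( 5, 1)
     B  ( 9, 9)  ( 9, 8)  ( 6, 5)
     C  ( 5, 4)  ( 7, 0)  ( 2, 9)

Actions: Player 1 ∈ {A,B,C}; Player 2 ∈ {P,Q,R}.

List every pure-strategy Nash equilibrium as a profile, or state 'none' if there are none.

PSNE = {(B,P)}

(A,P): not NE [P1→B gives 9>5]
(A,Q): not NE [P1→B gives 9>8; P2→P gives 5>0]
(A,R): not NE [P1→B gives 6>5; P2→P gives 5>1]
(B,P): NE
(B,Q): not NE [P2→P gives 9>8]
(B,R): not NE [P2→P gives 9>5]
(C,P): not NE [P1→B gives 9>5; P2→R gives 9>4]
(C,Q): not NE [P1→B gives 9>7; P2→R gives 9>0]
(C,R): not NE [P1→B gives 6>2]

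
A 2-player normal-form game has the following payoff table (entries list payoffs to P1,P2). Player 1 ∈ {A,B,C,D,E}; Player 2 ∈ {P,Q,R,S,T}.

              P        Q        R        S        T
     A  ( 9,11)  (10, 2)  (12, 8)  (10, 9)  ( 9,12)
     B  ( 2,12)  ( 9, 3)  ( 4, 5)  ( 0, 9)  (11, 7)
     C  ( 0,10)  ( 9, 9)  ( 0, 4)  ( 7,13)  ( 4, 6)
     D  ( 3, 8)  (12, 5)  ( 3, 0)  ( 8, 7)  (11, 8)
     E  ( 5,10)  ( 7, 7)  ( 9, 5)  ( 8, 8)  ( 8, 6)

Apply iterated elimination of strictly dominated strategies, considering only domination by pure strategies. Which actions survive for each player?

P1 drop C (A beats it: P:9>0 Q:10>9 R:12>0 S:10>7 T:9>4)
P1 drop E (A beats it: P:9>5 Q:10>7 R:12>9 S:10>8 T:9>8)
P2 drop Q (P beats it: A:11>2 B:12>3 D:8>5)
P2 drop R (P beats it: A:11>8 B:12>5 D:8>0)
P2 drop S (P beats it: A:11>9 B:12>9 D:8>7)
P1→{A,B,D} P2→{P,T}

IESDS → P1:{A,B,D} P2:{P,T}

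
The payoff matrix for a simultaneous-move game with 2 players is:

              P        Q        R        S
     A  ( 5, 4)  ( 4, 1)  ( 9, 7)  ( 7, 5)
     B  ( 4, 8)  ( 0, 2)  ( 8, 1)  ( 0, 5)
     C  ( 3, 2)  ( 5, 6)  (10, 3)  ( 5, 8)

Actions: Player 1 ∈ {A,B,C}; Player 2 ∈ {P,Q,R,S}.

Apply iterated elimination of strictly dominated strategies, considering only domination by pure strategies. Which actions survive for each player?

Remaining: P1:{A,C} P2:{R,S}

P1 drop B (A beats it: P:5>4 Q:4>0 R:9>8 S:7>0)
P2 drop P (R beats it: A:7>4 C:3>2)
P2 drop Q (S beats it: A:5>1 C:8>6)
P1→{A,C} P2→{R,S}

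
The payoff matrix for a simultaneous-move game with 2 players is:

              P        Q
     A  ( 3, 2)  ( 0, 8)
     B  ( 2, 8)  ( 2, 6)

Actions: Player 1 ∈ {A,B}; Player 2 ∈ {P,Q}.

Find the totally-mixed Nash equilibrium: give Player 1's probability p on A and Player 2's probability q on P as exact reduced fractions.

P1 indiff ⇒ q·3+(1-q)·0 = q·2+(1-q)·2 ⇒ q(1) = (1-q)(2) ⇒ q = 2/3
P2 indiff ⇒ p·2+(1-p)·8 = p·8+(1-p)·6 ⇒ p(-6) = (1-p)(-2) ⇒ p = 1/4

P1 mixes 1/4 on A; P2 mixes 2/3 on P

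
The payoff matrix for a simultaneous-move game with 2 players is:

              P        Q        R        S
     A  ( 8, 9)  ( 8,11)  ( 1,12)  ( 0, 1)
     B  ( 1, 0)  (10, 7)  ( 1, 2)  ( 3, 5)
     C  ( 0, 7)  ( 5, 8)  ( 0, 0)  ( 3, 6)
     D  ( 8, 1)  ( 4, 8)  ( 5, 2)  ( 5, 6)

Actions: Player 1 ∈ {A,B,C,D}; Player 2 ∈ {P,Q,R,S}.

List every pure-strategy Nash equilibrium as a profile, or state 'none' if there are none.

PSNE = {(B,Q)}

(A,P): not NE [P2→R gives 12>9]
(A,Q): not NE [P1→B gives 10>8; P2→R gives 12>11]
(A,R): not NE [P1→D gives 5>1]
(A,S): not NE [P1→D gives 5>0; P2→R gives 12>1]
(B,P): not NE [P1→D gives 8>1; P2→Q gives 7>0]
(B,Q): NE
(B,R): not NE [P1→D gives 5>1; P2→Q gives 7>2]
(B,S): not NE [P1→D gives 5>3; P2→Q gives 7>5]
(C,P): not NE [P1→D gives 8>0; P2→Q gives 8>7]
(C,Q): not NE [P1→B gives 10>5]
(C,R): not NE [P1→D gives 5>0; P2→Q gives 8>0]
(C,S): not NE [P1→D gives 5>3; P2→Q gives 8>6]
(D,P): not NE [P2→Q gives 8>1]
(D,Q): not NE [P1→B gives 10>4]
(D,R): not NE [P2→Q gives 8>2]
(D,S): not NE [P2→Q gives 8>6]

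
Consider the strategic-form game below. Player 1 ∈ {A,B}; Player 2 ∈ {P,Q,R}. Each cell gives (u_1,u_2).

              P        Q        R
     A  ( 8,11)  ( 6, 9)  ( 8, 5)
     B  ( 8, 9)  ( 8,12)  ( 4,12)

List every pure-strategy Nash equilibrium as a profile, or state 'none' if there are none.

Nash profiles: (A,P), (B,Q)

(A,P): NE
(A,Q): not NE [P1→B gives 8>6; P2→P gives 11>9]
(A,R): not NE [P2→P gives 11>5]
(B,P): not NE [P2→R gives 12>9]
(B,Q): NE
(B,R): not NE [P1→A gives 8>4]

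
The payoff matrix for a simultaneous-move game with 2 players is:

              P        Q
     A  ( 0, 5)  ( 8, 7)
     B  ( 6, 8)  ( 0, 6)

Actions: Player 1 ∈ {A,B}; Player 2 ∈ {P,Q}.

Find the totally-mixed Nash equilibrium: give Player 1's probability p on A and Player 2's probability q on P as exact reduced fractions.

P1 indiff ⇒ q·0+(1-q)·8 = q·6+(1-q)·0 ⇒ q(-6) = (1-q)(-8) ⇒ q = 4/7
P2 indiff ⇒ p·5+(1-p)·8 = p·7+(1-p)·6 ⇒ p(-2) = (1-p)(-2) ⇒ p = 1/2

p=1/2, q=4/7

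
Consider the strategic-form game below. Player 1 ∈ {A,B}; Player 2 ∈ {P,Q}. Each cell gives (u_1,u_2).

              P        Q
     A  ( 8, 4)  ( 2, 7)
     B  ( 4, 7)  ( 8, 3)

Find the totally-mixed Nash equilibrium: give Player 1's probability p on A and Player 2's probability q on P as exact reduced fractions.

P1 mixes 4/7 on A; P2 mixes 3/5 on P

P1 indiff ⇒ q·8+(1-q)·2 = q·4+(1-q)·8 ⇒ q(4) = (1-q)(6) ⇒ q = 3/5
P2 indiff ⇒ p·4+(1-p)·7 = p·7+(1-p)·3 ⇒ p(-3) = (1-p)(-4) ⇒ p = 4/7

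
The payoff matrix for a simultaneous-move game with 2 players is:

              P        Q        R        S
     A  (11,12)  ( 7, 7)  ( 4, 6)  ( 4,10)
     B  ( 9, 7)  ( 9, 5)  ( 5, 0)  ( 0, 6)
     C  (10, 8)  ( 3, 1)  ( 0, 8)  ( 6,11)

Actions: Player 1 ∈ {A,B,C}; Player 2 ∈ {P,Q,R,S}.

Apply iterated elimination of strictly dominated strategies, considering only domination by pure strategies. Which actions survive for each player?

P2 drop Q (P beats it: A:12>7 B:7>5 C:8>1)
P2 drop R (S beats it: A:10>6 B:6>0 C:11>8)
P1 drop B (A beats it: P:11>9 S:4>0)
P1→{A,C} P2→{P,S}

Remaining: P1:{A,C} P2:{P,S}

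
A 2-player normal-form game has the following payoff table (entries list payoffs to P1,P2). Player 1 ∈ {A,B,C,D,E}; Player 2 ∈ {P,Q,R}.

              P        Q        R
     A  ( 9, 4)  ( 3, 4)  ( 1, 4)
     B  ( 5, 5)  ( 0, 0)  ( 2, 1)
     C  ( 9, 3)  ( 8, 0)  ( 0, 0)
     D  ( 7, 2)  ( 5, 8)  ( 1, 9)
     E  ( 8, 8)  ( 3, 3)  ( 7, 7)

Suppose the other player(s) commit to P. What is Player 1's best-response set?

P1 best: {A,C}

u_1(A vs P) = 9
u_1(B vs P) = 5
u_1(C vs P) = 9
u_1(D vs P) = 7
u_1(E vs P) = 8
max payoff 9 at {A,C}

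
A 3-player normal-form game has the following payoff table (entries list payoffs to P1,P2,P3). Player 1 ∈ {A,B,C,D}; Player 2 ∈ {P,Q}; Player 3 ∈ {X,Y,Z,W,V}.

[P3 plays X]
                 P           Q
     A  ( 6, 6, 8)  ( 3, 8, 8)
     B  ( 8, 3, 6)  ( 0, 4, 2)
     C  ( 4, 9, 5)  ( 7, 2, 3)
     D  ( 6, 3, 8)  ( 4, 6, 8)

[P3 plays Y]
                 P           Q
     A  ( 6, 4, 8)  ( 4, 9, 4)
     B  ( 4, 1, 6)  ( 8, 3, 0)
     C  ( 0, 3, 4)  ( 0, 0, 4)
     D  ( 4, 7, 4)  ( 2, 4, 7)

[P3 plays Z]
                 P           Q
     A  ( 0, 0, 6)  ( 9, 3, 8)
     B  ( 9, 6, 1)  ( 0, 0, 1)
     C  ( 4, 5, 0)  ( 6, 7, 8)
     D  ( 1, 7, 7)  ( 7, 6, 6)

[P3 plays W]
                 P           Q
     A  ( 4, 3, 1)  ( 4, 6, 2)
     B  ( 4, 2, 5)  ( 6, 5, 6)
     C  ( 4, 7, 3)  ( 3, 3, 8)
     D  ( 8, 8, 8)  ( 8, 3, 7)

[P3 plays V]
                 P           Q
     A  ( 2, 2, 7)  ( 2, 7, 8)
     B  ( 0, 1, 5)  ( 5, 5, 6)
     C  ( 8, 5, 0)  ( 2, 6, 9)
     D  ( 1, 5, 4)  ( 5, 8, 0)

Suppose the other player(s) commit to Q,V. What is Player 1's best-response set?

u_1(A vs Q,V) = 2
u_1(B vs Q,V) = 5
u_1(C vs Q,V) = 2
u_1(D vs Q,V) = 5
max payoff 5 at {B,D}

P1 best: {B,D}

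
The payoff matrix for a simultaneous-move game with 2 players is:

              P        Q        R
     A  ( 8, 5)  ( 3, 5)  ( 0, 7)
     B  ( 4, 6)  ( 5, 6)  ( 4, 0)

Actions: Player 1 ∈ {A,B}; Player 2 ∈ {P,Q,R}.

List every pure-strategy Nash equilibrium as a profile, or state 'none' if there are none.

(A,P): not NE [P2→R gives 7>5]
(A,Q): not NE [P1→B gives 5>3; P2→R gives 7>5]
(A,R): not NE [P1→B gives 4>0]
(B,P): not NE [P1→A gives 8>4]
(B,Q): NE
(B,R): not NE [P2→Q gives 6>0]

Nash profiles: (B,Q)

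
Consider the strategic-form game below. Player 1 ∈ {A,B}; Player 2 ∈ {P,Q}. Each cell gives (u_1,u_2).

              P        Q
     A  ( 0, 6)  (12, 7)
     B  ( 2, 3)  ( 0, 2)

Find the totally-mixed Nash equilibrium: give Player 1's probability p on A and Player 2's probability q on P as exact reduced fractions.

P1 indiff ⇒ q·0+(1-q)·12 = q·2+(1-q)·0 ⇒ q(-2) = (1-q)(-12) ⇒ q = 6/7
P2 indiff ⇒ p·6+(1-p)·3 = p·7+(1-p)·2 ⇒ p(-1) = (1-p)(-1) ⇒ p = 1/2

P1 mixes 1/2 on A; P2 mixes 6/7 on P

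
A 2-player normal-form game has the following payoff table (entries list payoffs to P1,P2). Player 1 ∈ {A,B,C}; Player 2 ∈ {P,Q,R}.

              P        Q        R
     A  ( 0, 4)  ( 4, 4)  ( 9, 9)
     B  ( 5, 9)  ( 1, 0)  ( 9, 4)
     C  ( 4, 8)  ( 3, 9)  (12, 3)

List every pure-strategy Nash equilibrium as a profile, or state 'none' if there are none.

PSNE = {(B,P)}

(A,P): not NE [P1→B gives 5>0; P2→R gives 9>4]
(A,Q): not NE [P2→R gives 9>4]
(A,R): not NE [P1→C gives 12>9]
(B,P): NE
(B,Q): not NE [P1→A gives 4>1; P2→P gives 9>0]
(B,R): not NE [P1→C gives 12>9; P2→P gives 9>4]
(C,P): not NE [P1→B gives 5>4; P2→Q gives 9>8]
(C,Q): not NE [P1→A gives 4>3]
(C,R): not NE [P2→Q gives 9>3]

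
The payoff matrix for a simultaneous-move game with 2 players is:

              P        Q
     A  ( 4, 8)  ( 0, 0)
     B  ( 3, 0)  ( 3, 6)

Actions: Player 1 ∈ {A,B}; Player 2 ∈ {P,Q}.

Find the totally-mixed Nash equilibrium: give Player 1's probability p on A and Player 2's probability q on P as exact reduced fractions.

P1 indiff ⇒ q·4+(1-q)·0 = q·3+(1-q)·3 ⇒ q(1) = (1-q)(3) ⇒ q = 3/4
P2 indiff ⇒ p·8+(1-p)·0 = p·0+(1-p)·6 ⇒ p(8) = (1-p)(6) ⇒ p = 3/7

P1 mixes 3/7 on A; P2 mixes 3/4 on P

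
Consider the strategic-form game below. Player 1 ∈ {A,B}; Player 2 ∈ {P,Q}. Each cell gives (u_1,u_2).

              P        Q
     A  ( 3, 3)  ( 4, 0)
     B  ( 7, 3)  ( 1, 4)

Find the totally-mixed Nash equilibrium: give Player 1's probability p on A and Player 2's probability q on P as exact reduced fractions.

P1 indiff ⇒ q·3+(1-q)·4 = q·7+(1-q)·1 ⇒ q(-4) = (1-q)(-3) ⇒ q = 3/7
P2 indiff ⇒ p·3+(1-p)·3 = p·0+(1-p)·4 ⇒ p(3) = (1-p)(1) ⇒ p = 1/4

p=1/4, q=3/7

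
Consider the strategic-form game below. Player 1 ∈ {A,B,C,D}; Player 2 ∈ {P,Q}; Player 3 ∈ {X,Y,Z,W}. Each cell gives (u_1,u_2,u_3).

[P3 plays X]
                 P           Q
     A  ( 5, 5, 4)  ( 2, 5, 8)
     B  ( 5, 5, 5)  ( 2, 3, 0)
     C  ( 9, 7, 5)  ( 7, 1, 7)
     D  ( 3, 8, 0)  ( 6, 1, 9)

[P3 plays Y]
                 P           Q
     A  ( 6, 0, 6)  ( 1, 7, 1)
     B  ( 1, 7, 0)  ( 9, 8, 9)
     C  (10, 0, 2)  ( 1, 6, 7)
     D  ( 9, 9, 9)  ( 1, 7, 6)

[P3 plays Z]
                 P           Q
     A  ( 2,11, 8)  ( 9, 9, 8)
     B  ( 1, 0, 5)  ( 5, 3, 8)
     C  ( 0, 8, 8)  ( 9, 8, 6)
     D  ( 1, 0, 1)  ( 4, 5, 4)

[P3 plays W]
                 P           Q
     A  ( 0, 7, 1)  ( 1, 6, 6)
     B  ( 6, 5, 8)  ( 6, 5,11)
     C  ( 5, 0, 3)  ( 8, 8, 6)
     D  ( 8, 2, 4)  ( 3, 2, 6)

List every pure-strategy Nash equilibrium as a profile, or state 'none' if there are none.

(A,P,X): not NE [P1→C gives 9>5; P3→Z gives 8>4]
(A,P,Y): not NE [P1→C gives 10>6; P2→Q gives 7>0; P3→Z gives 8>6]
(A,P,Z): NE
(A,P,W): not NE [P1→D gives 8>0; P3→Z gives 8>1]
(A,Q,X): not NE [P1→C gives 7>2]
(A,Q,Y): not NE [P1→B gives 9>1; P3→Z gives 8>1]
(A,Q,Z): not NE [P2→P gives 11>9]
(A,Q,W): not NE [P1→C gives 8>1; P2→P gives 7>6; P3→Z gives 8>6]
(B,P,X): not NE [P1→C gives 9>5; P3→W gives 8>5]
(B,P,Y): not NE [P1→C gives 10>1; P2→Q gives 8>7; P3→W gives 8>0]
(B,P,Z): not NE [P1→A gives 2>1; P2→Q gives 3>0; P3→W gives 8>5]
(B,P,W): not NE [P1→D gives 8>6]
(B,Q,X): not NE [P1→C gives 7>2; P2→P gives 5>3; P3→W gives 11>0]
(B,Q,Y): not NE [P3→W gives 11>9]
(B,Q,Z): not NE [P1→C gives 9>5; P3→W gives 11>8]
(B,Q,W): not NE [P1→C gives 8>6]
(C,P,X): not NE [P3→Z gives 8>5]
(C,P,Y): not NE [P2→Q gives 6>0; P3→Z gives 8>2]
(C,P,Z): not NE [P1→A gives 2>0]
(C,P,W): not NE [P1→D gives 8>5; P2→Q gives 8>0; P3→Z gives 8>3]
(C,Q,X): not NE [P2→P gives 7>1]
(C,Q,Y): not NE [P1→B gives 9>1]
(C,Q,Z): not NE [P3→Y gives 7>6]
(C,Q,W): not NE [P3→Y gives 7>6]
(D,P,X): not NE [P1→C gives 9>3; P3→Y gives 9>0]
(D,P,Y): not NE [P1→C gives 10>9]
(D,P,Z): not NE [P1→A gives 2>1; P2→Q gives 5>0; P3→Y gives 9>1]
(D,P,W): not NE [P3→Y gives 9>4]
(D,Q,X): not NE [P1→C gives 7>6; P2→P gives 8>1]
(D,Q,Y): not NE [P1→B gives 9>1; P2→P gives 9>7; P3→X gives 9>6]
(D,Q,Z): not NE [P1→C gives 9>4; P3→X gives 9>4]
(D,Q,W): not NE [P1→C gives 8>3; P3→X gives 9>6]

Nash profiles: (A,P,Z)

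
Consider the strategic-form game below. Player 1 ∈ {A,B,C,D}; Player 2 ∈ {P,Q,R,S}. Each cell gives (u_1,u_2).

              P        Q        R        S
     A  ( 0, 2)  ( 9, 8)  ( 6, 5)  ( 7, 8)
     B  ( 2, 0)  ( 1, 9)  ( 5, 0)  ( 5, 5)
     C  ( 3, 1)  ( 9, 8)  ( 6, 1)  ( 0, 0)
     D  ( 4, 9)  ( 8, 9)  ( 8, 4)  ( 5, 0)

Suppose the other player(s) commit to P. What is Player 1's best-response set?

argmax u_1 = {D}

u_1(A vs P) = 0
u_1(B vs P) = 2
u_1(C vs P) = 3
u_1(D vs P) = 4
max payoff 4 at {D}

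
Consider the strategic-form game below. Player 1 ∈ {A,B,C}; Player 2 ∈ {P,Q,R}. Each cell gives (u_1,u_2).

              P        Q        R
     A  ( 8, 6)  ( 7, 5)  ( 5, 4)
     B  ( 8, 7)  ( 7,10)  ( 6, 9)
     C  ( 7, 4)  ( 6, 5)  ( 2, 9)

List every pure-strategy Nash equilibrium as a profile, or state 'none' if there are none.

PSNE = {(A,P), (B,Q)}

(A,P): NE
(A,Q): not NE [P2→P gives 6>5]
(A,R): not NE [P1→B gives 6>5; P2→P gives 6>4]
(B,P): not NE [P2→Q gives 10>7]
(B,Q): NE
(B,R): not NE [P2→Q gives 10>9]
(C,P): not NE [P1→B gives 8>7; P2→R gives 9>4]
(C,Q): not NE [P1→B gives 7>6; P2→R gives 9>5]
(C,R): not NE [P1→B gives 6>2]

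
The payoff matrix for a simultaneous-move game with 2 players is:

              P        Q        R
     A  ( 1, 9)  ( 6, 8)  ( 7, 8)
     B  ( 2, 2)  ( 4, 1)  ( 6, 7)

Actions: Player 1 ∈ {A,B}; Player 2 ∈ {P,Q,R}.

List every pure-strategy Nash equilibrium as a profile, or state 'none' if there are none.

No pure NE.

(A,P): not NE [P1→B gives 2>1]
(A,Q): not NE [P2→P gives 9>8]
(A,R): not NE [P2→P gives 9>8]
(B,P): not NE [P2→R gives 7>2]
(B,Q): not NE [P1→A gives 6>4; P2→R gives 7>1]
(B,R): not NE [P1→A gives 7>6]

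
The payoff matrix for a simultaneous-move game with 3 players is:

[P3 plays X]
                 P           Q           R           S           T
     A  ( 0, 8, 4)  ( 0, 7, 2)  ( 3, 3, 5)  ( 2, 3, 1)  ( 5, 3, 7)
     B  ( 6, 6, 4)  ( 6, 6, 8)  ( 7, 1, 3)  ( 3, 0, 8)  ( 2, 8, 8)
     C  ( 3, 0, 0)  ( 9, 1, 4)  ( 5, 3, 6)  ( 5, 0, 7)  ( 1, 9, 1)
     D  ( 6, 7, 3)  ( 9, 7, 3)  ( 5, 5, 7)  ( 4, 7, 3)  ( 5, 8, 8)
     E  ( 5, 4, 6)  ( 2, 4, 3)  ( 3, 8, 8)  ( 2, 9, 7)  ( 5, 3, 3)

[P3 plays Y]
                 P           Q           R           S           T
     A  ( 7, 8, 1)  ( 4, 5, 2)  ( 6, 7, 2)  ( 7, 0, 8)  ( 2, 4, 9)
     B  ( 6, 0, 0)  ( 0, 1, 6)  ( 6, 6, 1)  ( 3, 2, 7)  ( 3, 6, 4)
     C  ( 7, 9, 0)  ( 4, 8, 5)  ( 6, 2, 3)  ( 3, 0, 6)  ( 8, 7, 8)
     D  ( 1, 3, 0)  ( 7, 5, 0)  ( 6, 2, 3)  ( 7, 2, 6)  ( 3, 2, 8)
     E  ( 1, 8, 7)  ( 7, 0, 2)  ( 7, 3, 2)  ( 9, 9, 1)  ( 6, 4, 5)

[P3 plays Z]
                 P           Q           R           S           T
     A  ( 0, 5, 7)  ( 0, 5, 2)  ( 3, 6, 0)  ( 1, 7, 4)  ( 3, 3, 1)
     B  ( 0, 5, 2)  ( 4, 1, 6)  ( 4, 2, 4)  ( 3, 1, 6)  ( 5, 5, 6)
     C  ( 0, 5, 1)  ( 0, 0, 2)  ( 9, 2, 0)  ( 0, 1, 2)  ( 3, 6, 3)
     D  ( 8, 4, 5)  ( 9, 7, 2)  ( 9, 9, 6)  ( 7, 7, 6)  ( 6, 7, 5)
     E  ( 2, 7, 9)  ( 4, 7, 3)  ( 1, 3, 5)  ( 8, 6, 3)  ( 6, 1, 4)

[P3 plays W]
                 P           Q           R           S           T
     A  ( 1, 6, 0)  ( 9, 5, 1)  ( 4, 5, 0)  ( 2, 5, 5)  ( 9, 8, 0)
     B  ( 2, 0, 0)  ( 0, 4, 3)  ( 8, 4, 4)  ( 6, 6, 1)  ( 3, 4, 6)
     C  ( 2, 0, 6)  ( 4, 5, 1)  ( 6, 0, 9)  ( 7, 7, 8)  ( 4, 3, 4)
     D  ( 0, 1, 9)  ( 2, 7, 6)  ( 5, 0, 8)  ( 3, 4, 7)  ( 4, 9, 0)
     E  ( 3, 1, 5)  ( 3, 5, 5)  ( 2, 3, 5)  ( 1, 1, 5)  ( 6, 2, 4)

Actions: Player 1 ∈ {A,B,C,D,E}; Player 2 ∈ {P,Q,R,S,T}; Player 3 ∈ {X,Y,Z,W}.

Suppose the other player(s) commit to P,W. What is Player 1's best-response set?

u_1(A vs P,W) = 1
u_1(B vs P,W) = 2
u_1(C vs P,W) = 2
u_1(D vs P,W) = 0
u_1(E vs P,W) = 3
max payoff 3 at {E}

argmax u_1 = {E}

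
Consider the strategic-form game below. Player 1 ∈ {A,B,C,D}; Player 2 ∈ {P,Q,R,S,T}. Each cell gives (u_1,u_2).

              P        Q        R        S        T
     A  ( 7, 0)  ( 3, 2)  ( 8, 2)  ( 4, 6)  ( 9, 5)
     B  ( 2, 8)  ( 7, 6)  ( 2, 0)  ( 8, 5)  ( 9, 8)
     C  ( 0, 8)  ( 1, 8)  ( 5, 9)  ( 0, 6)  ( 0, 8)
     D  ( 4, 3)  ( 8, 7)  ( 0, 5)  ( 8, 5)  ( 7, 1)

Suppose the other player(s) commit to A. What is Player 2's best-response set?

u_2(P vs A) = 0
u_2(Q vs A) = 2
u_2(R vs A) = 2
u_2(S vs A) = 6
u_2(T vs A) = 5
max payoff 6 at {S}

argmax u_2 = {S}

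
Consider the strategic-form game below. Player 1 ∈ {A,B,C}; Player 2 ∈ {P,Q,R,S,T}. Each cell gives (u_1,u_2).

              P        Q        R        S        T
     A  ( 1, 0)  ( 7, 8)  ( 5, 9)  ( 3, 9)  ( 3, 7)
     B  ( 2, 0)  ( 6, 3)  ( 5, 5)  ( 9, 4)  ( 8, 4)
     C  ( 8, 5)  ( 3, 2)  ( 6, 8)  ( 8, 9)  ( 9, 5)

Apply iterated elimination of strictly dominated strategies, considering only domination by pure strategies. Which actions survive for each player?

P2 drop P (R beats it: A:9>0 B:5>0 C:8>5)
P2 drop Q (R beats it: A:9>8 B:5>3 C:8>2)
P1 drop A (C beats it: R:6>5 S:8>3 T:9>3)
P2 drop T (R beats it: B:5>4 C:8>5)
P1→{B,C} P2→{R,S}

IESDS → P1:{B,C} P2:{R,S}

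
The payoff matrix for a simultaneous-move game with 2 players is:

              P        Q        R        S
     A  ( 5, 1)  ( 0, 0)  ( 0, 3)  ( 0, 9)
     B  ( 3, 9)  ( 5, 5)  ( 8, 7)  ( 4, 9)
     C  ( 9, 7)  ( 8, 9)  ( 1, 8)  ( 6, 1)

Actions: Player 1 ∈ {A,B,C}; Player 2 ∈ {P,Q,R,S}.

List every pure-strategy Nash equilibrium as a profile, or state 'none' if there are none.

Nash profiles: (C,Q)

(A,P): not NE [P1→C gives 9>5; P2→S gives 9>1]
(A,Q): not NE [P1→C gives 8>0; P2→S gives 9>0]
(A,R): not NE [P1→B gives 8>0; P2→S gives 9>3]
(A,S): not NE [P1→C gives 6>0]
(B,P): not NE [P1→C gives 9>3]
(B,Q): not NE [P1→C gives 8>5; P2→S gives 9>5]
(B,R): not NE [P2→S gives 9>7]
(B,S): not NE [P1→C gives 6>4]
(C,P): not NE [P2→Q gives 9>7]
(C,Q): NE
(C,R): not NE [P1→B gives 8>1; P2→Q gives 9>8]
(C,S): not NE [P2→Q gives 9>1]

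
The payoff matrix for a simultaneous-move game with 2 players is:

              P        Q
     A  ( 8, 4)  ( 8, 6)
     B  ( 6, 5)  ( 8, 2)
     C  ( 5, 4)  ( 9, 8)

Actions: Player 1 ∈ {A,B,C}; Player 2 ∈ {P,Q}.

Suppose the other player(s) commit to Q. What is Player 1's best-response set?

u_1(A vs Q) = 8
u_1(B vs Q) = 8
u_1(C vs Q) = 9
max payoff 9 at {C}

P1 best: {C}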